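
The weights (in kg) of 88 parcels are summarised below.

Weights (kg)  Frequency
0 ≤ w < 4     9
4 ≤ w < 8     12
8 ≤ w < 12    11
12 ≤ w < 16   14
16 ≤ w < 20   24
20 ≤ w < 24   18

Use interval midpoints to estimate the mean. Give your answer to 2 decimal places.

13.91

Midpoints: 2, 6, 10, 14, 18, 22
Σfm = 9×2 + 12×6 + 11×10 + 14×14 + 24×18 + 18×22 = 1224
n = Σf = 88
Mean = 1224 / 88 = 13.9091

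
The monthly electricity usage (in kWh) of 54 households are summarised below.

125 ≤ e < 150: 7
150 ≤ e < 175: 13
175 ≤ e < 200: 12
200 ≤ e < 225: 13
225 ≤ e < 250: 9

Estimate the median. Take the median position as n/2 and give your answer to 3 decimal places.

Cumulative frequencies: 7, 20, 32, 45, 54
n = 54; position = n/2 = 27.
This falls in the class 175 ≤ e < 200: L = 175, F = 20, f = 12, h = 25.
Median ≈ 175 + ((27 − 20) / 12) × 25 = 189.5833

189.583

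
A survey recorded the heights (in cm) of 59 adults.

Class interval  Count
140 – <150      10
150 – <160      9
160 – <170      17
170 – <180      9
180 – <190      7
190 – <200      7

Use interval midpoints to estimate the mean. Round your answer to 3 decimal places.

Midpoints: 145, 155, 165, 175, 185, 195
Σfm = 10×145 + 9×155 + 17×165 + 9×175 + 7×185 + 7×195 = 9885
n = Σf = 59
Mean = 9885 / 59 = 167.5424

167.542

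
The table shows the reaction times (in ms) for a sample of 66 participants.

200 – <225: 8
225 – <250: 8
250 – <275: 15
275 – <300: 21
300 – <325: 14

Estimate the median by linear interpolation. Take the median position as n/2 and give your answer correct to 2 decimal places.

Cumulative frequencies: 8, 16, 31, 52, 66
n = 66; position = n/2 = 33.
This falls in the class 275 – <300: L = 275, F = 31, f = 21, h = 25.
Median ≈ 275 + ((33 − 31) / 21) × 25 = 277.3810

277.38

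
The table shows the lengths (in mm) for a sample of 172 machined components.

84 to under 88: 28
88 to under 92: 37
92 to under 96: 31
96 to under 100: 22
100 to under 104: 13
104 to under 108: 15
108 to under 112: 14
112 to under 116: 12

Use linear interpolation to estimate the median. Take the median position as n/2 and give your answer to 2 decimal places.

94.71

Cumulative frequencies: 28, 65, 96, 118, 131, 146, 160, 172
n = 172; position = n/2 = 86.
This falls in the class 92 to under 96: L = 92, F = 65, f = 31, h = 4.
Median ≈ 92 + ((86 − 65) / 31) × 4 = 94.7097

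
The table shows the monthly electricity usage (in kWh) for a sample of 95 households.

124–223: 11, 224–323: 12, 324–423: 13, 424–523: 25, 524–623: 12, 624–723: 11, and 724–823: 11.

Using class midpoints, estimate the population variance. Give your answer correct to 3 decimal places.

Midpoints: 173.5, 273.5, 373.5, 473.5, 573.5, 673.5, 773.5
n = 95, Σfm = 44682.5, mean = 470.3421
Σfm² = 24165113.75
Σf(m − x̄)² = Σfm² − (Σfm)²/n = 24165113.75 − 44682.5²/95 = 3149052.6316
Population variance = 3149052.6316 / 95 = 33147.9224

33147.922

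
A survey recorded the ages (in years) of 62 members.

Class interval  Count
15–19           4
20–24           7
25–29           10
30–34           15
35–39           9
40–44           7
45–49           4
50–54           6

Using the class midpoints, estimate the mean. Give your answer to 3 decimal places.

Midpoints: 17, 22, 27, 32, 37, 42, 47, 52
Σfm = 4×17 + 7×22 + 10×27 + 15×32 + 9×37 + 7×42 + 4×47 + 6×52 = 2099
n = Σf = 62
Mean = 2099 / 62 = 33.8548

33.855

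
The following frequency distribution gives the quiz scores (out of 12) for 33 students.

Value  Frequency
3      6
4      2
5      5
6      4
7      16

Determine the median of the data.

6

Cumulative frequencies: 6, 8, 13, 17, 33
n = 33, so the median is the value in position (n+1)/2 = 17.
Position 17 falls at value 6.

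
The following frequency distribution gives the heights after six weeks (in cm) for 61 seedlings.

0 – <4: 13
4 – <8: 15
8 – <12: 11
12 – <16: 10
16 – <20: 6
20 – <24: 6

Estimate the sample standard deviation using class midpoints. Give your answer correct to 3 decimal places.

6.429

Midpoints: 2, 6, 10, 14, 18, 22
n = 61, Σfm = 606, mean = 9.9344
Σfm² = 8500
Σf(m − x̄)² = Σfm² − (Σfm)²/n = 8500 − 606²/61 = 2479.7377
Sample variance = 2479.7377 / 60 = 41.3290
Standard deviation = √41.3290 = 6.4288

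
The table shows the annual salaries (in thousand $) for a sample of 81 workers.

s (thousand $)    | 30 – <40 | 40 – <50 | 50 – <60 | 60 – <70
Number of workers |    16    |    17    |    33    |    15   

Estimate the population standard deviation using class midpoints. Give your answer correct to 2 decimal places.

Midpoints: 35, 45, 55, 65
n = 81, Σfm = 4115, mean = 50.8025
Σfm² = 217225
Σf(m − x̄)² = Σfm² − (Σfm)²/n = 217225 − 4115²/81 = 8172.8395
Population variance = 8172.8395 / 81 = 100.8993
Standard deviation = √100.8993 = 10.0449

10.04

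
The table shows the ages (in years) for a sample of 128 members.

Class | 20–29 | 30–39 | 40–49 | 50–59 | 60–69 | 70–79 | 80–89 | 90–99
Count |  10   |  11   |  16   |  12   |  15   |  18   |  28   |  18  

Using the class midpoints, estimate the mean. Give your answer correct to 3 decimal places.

Midpoints: 24.5, 34.5, 44.5, 54.5, 64.5, 74.5, 84.5, 94.5
Σfm = 10×24.5 + 11×34.5 + 16×44.5 + 12×54.5 + 15×64.5 + 18×74.5 + 28×84.5 + 18×94.5 = 8366
n = Σf = 128
Mean = 8366 / 128 = 65.3594

65.359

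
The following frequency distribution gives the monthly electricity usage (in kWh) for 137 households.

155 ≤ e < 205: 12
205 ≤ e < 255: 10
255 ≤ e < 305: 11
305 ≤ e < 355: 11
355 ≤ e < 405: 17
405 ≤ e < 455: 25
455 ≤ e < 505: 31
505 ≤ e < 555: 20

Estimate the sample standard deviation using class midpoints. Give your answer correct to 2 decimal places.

109.86

Midpoints: 180, 230, 280, 330, 380, 430, 480, 530
n = 137, Σfm = 53860, mean = 393.1387
Σfm² = 22815800
Σf(m − x̄)² = Σfm² − (Σfm)²/n = 22815800 − 53860²/137 = 1641350.3650
Sample variance = 1641350.3650 / 136 = 12068.7527
Standard deviation = √12068.7527 = 109.8579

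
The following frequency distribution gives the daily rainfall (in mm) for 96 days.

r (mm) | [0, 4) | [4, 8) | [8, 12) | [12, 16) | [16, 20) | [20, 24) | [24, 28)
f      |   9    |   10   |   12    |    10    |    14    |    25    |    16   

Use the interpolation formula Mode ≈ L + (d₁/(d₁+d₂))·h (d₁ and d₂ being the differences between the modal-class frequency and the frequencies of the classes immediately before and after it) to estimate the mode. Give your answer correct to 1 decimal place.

Modal class: [20, 24) (highest frequency 25).
d₁ = 25 − 14 = 11, d₂ = 25 − 16 = 9
Mode ≈ 20 + (11/(11+9)) × 4 = 20 + 2.2000 = 22.2000

22.2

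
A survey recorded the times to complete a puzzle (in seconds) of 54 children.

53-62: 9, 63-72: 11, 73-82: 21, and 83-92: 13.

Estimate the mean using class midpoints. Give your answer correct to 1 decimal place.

74.5

Midpoints: 57.5, 67.5, 77.5, 87.5
Σfm = 9×57.5 + 11×67.5 + 21×77.5 + 13×87.5 = 4025
n = Σf = 54
Mean = 4025 / 54 = 74.5370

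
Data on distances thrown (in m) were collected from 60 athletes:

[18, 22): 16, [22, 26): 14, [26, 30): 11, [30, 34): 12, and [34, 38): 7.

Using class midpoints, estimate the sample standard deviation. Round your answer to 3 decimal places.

Midpoints: 20, 24, 28, 32, 36
n = 60, Σfm = 1600, mean = 26.6667
Σfm² = 44448
Σf(m − x̄)² = Σfm² − (Σfm)²/n = 44448 − 1600²/60 = 1781.3333
Sample variance = 1781.3333 / 59 = 30.1921
Standard deviation = √30.1921 = 5.4947

5.495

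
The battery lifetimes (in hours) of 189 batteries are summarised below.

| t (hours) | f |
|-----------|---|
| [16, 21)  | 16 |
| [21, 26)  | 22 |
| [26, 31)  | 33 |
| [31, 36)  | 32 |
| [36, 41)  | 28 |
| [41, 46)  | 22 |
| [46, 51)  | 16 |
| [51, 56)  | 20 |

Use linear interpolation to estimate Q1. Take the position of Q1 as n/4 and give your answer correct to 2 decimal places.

27.40

Cumulative frequencies: 16, 38, 71, 103, 131, 153, 169, 189
n = 189; position = n/4 = 47.25.
This falls in the class [26, 31): L = 26, F = 38, f = 33, h = 5.
Lower quartile ≈ 26 + ((47.25 − 38) / 33) × 5 = 27.4015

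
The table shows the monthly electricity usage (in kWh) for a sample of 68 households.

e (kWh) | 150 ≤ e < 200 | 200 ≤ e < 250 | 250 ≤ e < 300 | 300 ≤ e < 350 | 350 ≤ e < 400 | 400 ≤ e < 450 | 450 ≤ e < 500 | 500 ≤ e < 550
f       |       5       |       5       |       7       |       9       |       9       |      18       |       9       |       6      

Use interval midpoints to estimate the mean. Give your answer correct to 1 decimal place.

Midpoints: 175, 225, 275, 325, 375, 425, 475, 525
Σfm = 5×175 + 5×225 + 7×275 + 9×325 + 9×375 + 18×425 + 9×475 + 6×525 = 25300
n = Σf = 68
Mean = 25300 / 68 = 372.0588

372.1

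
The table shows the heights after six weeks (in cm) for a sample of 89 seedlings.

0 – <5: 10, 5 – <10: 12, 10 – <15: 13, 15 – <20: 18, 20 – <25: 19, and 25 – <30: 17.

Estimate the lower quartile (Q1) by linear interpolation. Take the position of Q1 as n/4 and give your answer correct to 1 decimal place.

Cumulative frequencies: 10, 22, 35, 53, 72, 89
n = 89; position = n/4 = 22.25.
This falls in the class 10 – <15: L = 10, F = 22, f = 13, h = 5.
Lower quartile ≈ 10 + ((22.25 − 22) / 13) × 5 = 10.0962

10.1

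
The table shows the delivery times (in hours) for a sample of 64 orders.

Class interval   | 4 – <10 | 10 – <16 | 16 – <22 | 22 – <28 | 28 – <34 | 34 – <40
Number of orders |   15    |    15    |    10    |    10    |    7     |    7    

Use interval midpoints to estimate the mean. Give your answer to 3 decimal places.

19.000

Midpoints: 7, 13, 19, 25, 31, 37
Σfm = 15×7 + 15×13 + 10×19 + 10×25 + 7×31 + 7×37 = 1216
n = Σf = 64
Mean = 1216 / 64 = 19.0000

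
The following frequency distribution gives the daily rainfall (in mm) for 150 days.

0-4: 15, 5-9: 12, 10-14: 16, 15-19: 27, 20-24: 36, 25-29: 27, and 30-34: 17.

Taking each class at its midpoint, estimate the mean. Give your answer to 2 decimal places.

18.87

Midpoints: 2, 7, 12, 17, 22, 27, 32
Σfm = 15×2 + 12×7 + 16×12 + 27×17 + 36×22 + 27×27 + 17×32 = 2830
n = Σf = 150
Mean = 2830 / 150 = 18.8667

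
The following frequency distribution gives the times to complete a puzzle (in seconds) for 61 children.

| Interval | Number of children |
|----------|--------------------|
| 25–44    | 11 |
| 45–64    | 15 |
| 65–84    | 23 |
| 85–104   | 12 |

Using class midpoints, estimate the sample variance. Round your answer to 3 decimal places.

Midpoints: 34.5, 54.5, 74.5, 94.5
n = 61, Σfm = 4044.5, mean = 66.3033
Σfm² = 292465.25
Σf(m − x̄)² = Σfm² − (Σfm)²/n = 292465.25 − 4044.5²/61 = 24301.6393
Sample variance = 24301.6393 / 60 = 405.0273

405.027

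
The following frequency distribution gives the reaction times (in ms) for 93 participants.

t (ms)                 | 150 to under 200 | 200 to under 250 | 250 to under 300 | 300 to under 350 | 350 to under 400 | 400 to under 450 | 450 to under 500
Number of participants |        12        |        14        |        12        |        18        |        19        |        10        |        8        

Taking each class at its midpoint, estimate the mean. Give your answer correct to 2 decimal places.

Midpoints: 175, 225, 275, 325, 375, 425, 475
Σfm = 12×175 + 14×225 + 12×275 + 18×325 + 19×375 + 10×425 + 8×475 = 29575
n = Σf = 93
Mean = 29575 / 93 = 318.0108

318.01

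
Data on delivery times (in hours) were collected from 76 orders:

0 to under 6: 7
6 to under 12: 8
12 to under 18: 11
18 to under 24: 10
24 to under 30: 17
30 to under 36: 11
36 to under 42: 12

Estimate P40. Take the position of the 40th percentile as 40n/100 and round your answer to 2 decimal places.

Cumulative frequencies: 7, 15, 26, 36, 53, 64, 76
n = 76; position = 40n/100 = 30.4.
This falls in the class 18 to under 24: L = 18, F = 26, f = 10, h = 6.
40th percentile ≈ 18 + ((30.4 − 26) / 10) × 6 = 20.6400

20.64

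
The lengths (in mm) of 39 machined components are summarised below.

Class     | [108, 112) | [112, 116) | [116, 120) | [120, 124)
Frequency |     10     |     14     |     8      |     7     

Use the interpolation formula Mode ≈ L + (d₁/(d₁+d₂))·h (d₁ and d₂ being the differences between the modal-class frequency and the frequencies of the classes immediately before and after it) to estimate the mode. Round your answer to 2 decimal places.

113.60

Modal class: [112, 116) (highest frequency 14).
d₁ = 14 − 10 = 4, d₂ = 14 − 8 = 6
Mode ≈ 112 + (4/(4+6)) × 4 = 112 + 1.6000 = 113.6000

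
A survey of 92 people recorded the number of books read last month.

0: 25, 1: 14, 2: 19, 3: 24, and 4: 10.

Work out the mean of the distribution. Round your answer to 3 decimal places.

Values: 0, 1, 2, 3, 4
Σfx = 25×0 + 14×1 + 19×2 + 24×3 + 10×4 = 164
n = Σf = 92
Mean = 164 / 92 = 1.7826

1.783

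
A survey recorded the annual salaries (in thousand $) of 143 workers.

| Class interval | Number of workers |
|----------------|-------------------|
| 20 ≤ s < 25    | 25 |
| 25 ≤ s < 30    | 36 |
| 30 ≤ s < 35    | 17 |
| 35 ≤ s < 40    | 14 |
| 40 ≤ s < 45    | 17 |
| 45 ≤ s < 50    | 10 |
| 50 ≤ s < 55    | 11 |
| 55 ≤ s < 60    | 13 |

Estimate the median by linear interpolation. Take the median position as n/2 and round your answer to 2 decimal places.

Cumulative frequencies: 25, 61, 78, 92, 109, 119, 130, 143
n = 143; position = n/2 = 71.5.
This falls in the class 30 ≤ s < 35: L = 30, F = 61, f = 17, h = 5.
Median ≈ 30 + ((71.5 − 61) / 17) × 5 = 33.0882

33.09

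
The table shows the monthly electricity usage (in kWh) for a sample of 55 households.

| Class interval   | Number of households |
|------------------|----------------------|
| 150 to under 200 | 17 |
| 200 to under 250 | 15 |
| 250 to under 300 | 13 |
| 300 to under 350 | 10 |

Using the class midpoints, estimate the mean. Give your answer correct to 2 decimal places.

239.55

Midpoints: 175, 225, 275, 325
Σfm = 17×175 + 15×225 + 13×275 + 10×325 = 13175
n = Σf = 55
Mean = 13175 / 55 = 239.5455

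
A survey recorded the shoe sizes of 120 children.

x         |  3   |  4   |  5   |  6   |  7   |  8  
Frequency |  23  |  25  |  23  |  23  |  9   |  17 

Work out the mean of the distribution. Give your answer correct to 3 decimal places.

5.175

Values: 3, 4, 5, 6, 7, 8
Σfx = 23×3 + 25×4 + 23×5 + 23×6 + 9×7 + 17×8 = 621
n = Σf = 120
Mean = 621 / 120 = 5.1750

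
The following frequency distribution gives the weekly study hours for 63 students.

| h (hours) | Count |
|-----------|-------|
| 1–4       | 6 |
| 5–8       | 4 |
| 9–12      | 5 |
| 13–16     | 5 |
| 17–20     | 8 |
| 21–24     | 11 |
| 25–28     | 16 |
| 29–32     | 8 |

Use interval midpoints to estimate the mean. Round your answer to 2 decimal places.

Midpoints: 2.5, 6.5, 10.5, 14.5, 18.5, 22.5, 26.5, 30.5
Σfm = 6×2.5 + 4×6.5 + 5×10.5 + 5×14.5 + 8×18.5 + 11×22.5 + 16×26.5 + 8×30.5 = 1229.5
n = Σf = 63
Mean = 1229.5 / 63 = 19.5159

19.52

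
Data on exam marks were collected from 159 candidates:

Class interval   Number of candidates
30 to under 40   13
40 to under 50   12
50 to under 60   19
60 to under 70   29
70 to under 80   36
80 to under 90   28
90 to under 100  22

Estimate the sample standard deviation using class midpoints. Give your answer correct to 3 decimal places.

Midpoints: 35, 45, 55, 65, 75, 85, 95
n = 159, Σfm = 11095, mean = 69.7799
Σfm² = 823575
Σf(m − x̄)² = Σfm² − (Σfm)²/n = 823575 − 11095²/159 = 49367.2956
Sample variance = 49367.2956 / 158 = 312.4512
Standard deviation = √312.4512 = 17.6763

17.676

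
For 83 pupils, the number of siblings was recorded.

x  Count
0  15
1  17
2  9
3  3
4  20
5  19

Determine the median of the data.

Cumulative frequencies: 15, 32, 41, 44, 64, 83
n = 83, so the median is the value in position (n+1)/2 = 42.
Position 42 falls at value 3.

3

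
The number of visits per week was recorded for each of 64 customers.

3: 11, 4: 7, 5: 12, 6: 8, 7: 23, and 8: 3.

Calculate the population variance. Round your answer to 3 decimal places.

Values: 3, 4, 5, 6, 7, 8
n = 64, Σfx = 354, mean = 5.5312
Σfx² = 2118
Σf(x − x̄)² = Σfx² − (Σfx)²/n = 2118 − 354²/64 = 159.9375
Population variance = 159.9375 / 64 = 2.4990

2.499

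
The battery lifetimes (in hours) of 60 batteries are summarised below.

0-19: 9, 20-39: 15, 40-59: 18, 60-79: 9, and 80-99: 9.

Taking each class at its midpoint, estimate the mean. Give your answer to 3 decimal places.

Midpoints: 9.5, 29.5, 49.5, 69.5, 89.5
Σfm = 9×9.5 + 15×29.5 + 18×49.5 + 9×69.5 + 9×89.5 = 2850
n = Σf = 60
Mean = 2850 / 60 = 47.5000

47.500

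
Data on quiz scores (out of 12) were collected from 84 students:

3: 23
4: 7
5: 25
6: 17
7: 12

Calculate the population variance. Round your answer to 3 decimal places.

Values: 3, 4, 5, 6, 7
n = 84, Σfx = 408, mean = 4.8571
Σfx² = 2144
Σf(x − x̄)² = Σfx² − (Σfx)²/n = 2144 − 408²/84 = 162.2857
Population variance = 162.2857 / 84 = 1.9320

1.932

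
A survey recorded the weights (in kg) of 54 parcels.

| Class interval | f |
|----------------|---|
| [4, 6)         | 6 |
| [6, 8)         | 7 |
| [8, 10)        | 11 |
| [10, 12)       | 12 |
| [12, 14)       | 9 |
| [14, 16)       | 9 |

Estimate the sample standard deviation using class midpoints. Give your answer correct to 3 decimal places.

Midpoints: 5, 7, 9, 11, 13, 15
n = 54, Σfm = 562, mean = 10.4074
Σfm² = 6382
Σf(m − x̄)² = Σfm² − (Σfm)²/n = 6382 − 562²/54 = 533.0370
Sample variance = 533.0370 / 53 = 10.0573
Standard deviation = √10.0573 = 3.1713

3.171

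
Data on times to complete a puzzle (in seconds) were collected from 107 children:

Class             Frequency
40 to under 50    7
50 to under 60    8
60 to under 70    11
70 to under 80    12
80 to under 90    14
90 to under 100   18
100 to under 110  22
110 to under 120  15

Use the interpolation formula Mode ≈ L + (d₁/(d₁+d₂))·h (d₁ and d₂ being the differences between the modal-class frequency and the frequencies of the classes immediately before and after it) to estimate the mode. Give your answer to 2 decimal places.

Modal class: 100 to under 110 (highest frequency 22).
d₁ = 22 − 18 = 4, d₂ = 22 − 15 = 7
Mode ≈ 100 + (4/(4+7)) × 10 = 100 + 3.6364 = 103.6364

103.64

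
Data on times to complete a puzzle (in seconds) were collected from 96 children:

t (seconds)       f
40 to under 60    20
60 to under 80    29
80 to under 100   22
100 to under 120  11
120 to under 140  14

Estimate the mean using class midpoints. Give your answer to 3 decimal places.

83.750

Midpoints: 50, 70, 90, 110, 130
Σfm = 20×50 + 29×70 + 22×90 + 11×110 + 14×130 = 8040
n = Σf = 96
Mean = 8040 / 96 = 83.7500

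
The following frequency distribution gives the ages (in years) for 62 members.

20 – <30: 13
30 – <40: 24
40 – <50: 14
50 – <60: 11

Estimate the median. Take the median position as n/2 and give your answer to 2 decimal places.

37.50

Cumulative frequencies: 13, 37, 51, 62
n = 62; position = n/2 = 31.
This falls in the class 30 – <40: L = 30, F = 13, f = 24, h = 10.
Median ≈ 30 + ((31 − 13) / 24) × 10 = 37.5000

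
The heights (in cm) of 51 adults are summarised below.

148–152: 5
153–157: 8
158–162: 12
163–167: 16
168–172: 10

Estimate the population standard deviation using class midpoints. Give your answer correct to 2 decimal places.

6.17

Midpoints: 150, 155, 160, 165, 170
n = 51, Σfm = 8250, mean = 161.7647
Σfm² = 1336500
Σf(m − x̄)² = Σfm² − (Σfm)²/n = 1336500 − 8250²/51 = 1941.1765
Population variance = 1941.1765 / 51 = 38.0623
Standard deviation = √38.0623 = 6.1695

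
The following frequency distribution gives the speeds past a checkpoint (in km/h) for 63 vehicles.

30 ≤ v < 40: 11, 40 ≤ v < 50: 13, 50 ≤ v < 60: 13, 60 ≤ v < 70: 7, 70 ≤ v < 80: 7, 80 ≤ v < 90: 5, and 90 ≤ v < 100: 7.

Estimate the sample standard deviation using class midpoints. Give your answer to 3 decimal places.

Midpoints: 35, 45, 55, 65, 75, 85, 95
n = 63, Σfm = 3755, mean = 59.6032
Σfm² = 247375
Σf(m − x̄)² = Σfm² − (Σfm)²/n = 247375 − 3755²/63 = 23565.0794
Sample variance = 23565.0794 / 62 = 380.0819
Standard deviation = √380.0819 = 19.4957

19.496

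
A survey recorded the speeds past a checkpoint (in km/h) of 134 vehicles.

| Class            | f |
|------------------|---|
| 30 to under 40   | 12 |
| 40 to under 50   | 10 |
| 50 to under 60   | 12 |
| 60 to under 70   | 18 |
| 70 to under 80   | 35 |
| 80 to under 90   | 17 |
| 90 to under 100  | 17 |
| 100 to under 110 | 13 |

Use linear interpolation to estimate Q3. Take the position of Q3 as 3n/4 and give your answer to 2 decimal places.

87.94

Cumulative frequencies: 12, 22, 34, 52, 87, 104, 121, 134
n = 134; position = 3n/4 = 100.5.
This falls in the class 80 to under 90: L = 80, F = 87, f = 17, h = 10.
Upper quartile ≈ 80 + ((100.5 − 87) / 17) × 10 = 87.9412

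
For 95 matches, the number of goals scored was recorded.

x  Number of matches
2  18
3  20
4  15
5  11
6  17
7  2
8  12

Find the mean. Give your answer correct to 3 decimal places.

Values: 2, 3, 4, 5, 6, 7, 8
Σfx = 18×2 + 20×3 + 15×4 + 11×5 + 17×6 + 2×7 + 12×8 = 423
n = Σf = 95
Mean = 423 / 95 = 4.4526

4.453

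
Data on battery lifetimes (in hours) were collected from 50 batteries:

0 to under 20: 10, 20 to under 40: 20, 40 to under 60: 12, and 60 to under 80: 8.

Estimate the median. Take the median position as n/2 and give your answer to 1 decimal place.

35.0

Cumulative frequencies: 10, 30, 42, 50
n = 50; position = n/2 = 25.
This falls in the class 20 to under 40: L = 20, F = 10, f = 20, h = 20.
Median ≈ 20 + ((25 − 10) / 20) × 20 = 35.0000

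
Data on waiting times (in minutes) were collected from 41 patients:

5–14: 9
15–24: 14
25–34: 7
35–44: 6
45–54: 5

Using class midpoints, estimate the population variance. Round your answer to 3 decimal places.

Midpoints: 9.5, 19.5, 29.5, 39.5, 49.5
n = 41, Σfm = 1049.5, mean = 25.5976
Σfm² = 33840.25
Σf(m − x̄)² = Σfm² − (Σfm)²/n = 33840.25 − 1049.5²/41 = 6975.6098
Population variance = 6975.6098 / 41 = 170.1368

170.137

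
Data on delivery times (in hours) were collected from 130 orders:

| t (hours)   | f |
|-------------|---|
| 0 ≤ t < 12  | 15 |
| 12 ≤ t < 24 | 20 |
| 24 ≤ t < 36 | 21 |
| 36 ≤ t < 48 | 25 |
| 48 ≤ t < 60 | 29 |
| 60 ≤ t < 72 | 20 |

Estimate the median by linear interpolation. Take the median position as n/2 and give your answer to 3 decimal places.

40.320

Cumulative frequencies: 15, 35, 56, 81, 110, 130
n = 130; position = n/2 = 65.
This falls in the class 36 ≤ t < 48: L = 36, F = 56, f = 25, h = 12.
Median ≈ 36 + ((65 − 56) / 25) × 12 = 40.3200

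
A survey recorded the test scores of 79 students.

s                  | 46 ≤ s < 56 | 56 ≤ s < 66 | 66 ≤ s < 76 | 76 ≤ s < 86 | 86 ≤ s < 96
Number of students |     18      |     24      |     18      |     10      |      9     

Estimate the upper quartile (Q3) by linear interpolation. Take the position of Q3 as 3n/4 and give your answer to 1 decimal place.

Cumulative frequencies: 18, 42, 60, 70, 79
n = 79; position = 3n/4 = 59.25.
This falls in the class 66 ≤ s < 76: L = 66, F = 42, f = 18, h = 10.
Upper quartile ≈ 66 + ((59.25 − 42) / 18) × 10 = 75.5833

75.6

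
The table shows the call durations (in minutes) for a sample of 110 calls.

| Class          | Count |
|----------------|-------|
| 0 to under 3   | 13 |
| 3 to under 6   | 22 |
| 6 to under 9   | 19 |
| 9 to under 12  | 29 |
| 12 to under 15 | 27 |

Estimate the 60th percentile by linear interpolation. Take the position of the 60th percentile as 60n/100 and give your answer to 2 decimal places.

Cumulative frequencies: 13, 35, 54, 83, 110
n = 110; position = 60n/100 = 66.
This falls in the class 9 to under 12: L = 9, F = 54, f = 29, h = 3.
60th percentile ≈ 9 + ((66 − 54) / 29) × 3 = 10.2414

10.24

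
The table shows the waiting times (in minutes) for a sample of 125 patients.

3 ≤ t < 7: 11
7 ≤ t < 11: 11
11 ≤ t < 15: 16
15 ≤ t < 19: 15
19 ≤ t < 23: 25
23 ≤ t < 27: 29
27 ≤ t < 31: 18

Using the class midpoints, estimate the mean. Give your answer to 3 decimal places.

19.112

Midpoints: 5, 9, 13, 17, 21, 25, 29
Σfm = 11×5 + 11×9 + 16×13 + 15×17 + 25×21 + 29×25 + 18×29 = 2389
n = Σf = 125
Mean = 2389 / 125 = 19.1120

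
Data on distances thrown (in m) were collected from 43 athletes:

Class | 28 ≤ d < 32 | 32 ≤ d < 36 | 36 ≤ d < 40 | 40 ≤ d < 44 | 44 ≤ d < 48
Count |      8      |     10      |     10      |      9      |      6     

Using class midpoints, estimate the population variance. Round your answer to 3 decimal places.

27.691

Midpoints: 30, 34, 38, 42, 46
n = 43, Σfm = 1614, mean = 37.5349
Σfm² = 61772
Σf(m − x̄)² = Σfm² − (Σfm)²/n = 61772 − 1614²/43 = 1190.6977
Population variance = 1190.6977 / 43 = 27.6906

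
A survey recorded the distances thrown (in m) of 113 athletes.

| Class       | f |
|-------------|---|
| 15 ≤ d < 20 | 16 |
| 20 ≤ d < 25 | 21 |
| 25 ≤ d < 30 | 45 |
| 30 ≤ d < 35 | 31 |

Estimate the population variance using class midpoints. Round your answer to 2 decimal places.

Midpoints: 17.5, 22.5, 27.5, 32.5
n = 113, Σfm = 2997.5, mean = 26.5265
Σfm² = 82306.25
Σf(m − x̄)² = Σfm² − (Σfm)²/n = 82306.25 − 2997.5²/113 = 2792.9204
Population variance = 2792.9204 / 113 = 24.7161

24.72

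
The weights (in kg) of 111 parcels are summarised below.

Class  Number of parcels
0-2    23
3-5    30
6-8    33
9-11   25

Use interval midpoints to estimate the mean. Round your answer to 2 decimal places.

5.62

Midpoints: 1, 4, 7, 10
Σfm = 23×1 + 30×4 + 33×7 + 25×10 = 624
n = Σf = 111
Mean = 624 / 111 = 5.6216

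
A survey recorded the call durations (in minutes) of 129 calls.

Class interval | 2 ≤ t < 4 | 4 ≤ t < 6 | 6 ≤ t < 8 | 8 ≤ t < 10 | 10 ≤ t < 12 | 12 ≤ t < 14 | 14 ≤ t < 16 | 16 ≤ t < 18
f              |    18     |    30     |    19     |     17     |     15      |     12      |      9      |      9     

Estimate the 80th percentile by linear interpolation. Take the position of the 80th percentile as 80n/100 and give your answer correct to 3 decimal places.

12.700

Cumulative frequencies: 18, 48, 67, 84, 99, 111, 120, 129
n = 129; position = 80n/100 = 103.2.
This falls in the class 12 ≤ t < 14: L = 12, F = 99, f = 12, h = 2.
80th percentile ≈ 12 + ((103.2 − 99) / 12) × 2 = 12.7000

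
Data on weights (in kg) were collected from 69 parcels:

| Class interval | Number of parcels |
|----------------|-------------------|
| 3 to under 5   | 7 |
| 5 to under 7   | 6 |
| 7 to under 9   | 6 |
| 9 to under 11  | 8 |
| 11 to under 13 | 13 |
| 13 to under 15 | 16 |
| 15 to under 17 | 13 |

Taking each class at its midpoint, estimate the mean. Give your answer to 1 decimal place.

11.3

Midpoints: 4, 6, 8, 10, 12, 14, 16
Σfm = 7×4 + 6×6 + 6×8 + 8×10 + 13×12 + 16×14 + 13×16 = 780
n = Σf = 69
Mean = 780 / 69 = 11.3043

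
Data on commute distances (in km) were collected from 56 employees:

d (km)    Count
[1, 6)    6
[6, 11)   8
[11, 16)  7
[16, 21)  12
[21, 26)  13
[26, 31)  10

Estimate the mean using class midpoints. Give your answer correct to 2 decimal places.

Midpoints: 3.5, 8.5, 13.5, 18.5, 23.5, 28.5
Σfm = 6×3.5 + 8×8.5 + 7×13.5 + 12×18.5 + 13×23.5 + 10×28.5 = 996
n = Σf = 56
Mean = 996 / 56 = 17.7857

17.79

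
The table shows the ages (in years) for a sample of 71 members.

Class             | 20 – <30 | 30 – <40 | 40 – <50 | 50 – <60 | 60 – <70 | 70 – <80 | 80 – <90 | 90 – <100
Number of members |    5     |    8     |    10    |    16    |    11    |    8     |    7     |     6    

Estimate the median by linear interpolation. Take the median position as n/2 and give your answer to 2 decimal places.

Cumulative frequencies: 5, 13, 23, 39, 50, 58, 65, 71
n = 71; position = n/2 = 35.5.
This falls in the class 50 – <60: L = 50, F = 23, f = 16, h = 10.
Median ≈ 50 + ((35.5 − 23) / 16) × 10 = 57.8125

57.81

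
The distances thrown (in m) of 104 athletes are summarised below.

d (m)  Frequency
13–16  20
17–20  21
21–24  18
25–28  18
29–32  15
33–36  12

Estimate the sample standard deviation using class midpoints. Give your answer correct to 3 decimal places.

Midpoints: 14.5, 18.5, 22.5, 26.5, 30.5, 34.5
n = 104, Σfm = 2432, mean = 23.3846
Σfm² = 61382
Σf(m − x̄)² = Σfm² − (Σfm)²/n = 61382 − 2432²/104 = 4510.6154
Sample variance = 4510.6154 / 103 = 43.7924
Standard deviation = √43.7924 = 6.6176

6.618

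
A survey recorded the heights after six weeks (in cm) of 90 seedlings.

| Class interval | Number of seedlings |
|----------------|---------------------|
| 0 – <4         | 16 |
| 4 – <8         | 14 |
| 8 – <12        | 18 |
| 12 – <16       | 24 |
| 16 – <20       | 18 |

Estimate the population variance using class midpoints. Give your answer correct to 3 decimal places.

Midpoints: 2, 6, 10, 14, 18
n = 90, Σfm = 956, mean = 10.6222
Σfm² = 12904
Σf(m − x̄)² = Σfm² − (Σfm)²/n = 12904 − 956²/90 = 2749.1556
Population variance = 2749.1556 / 90 = 30.5462

30.546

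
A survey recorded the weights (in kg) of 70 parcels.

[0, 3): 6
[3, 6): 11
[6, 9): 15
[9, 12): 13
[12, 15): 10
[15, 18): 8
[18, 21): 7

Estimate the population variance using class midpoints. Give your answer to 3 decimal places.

Midpoints: 1.5, 4.5, 7.5, 10.5, 13.5, 16.5, 19.5
n = 70, Σfm = 711, mean = 10.1571
Σfm² = 9175.5
Σf(m − x̄)² = Σfm² − (Σfm)²/n = 9175.5 − 711²/70 = 1953.7714
Population variance = 1953.7714 / 70 = 27.9110

27.911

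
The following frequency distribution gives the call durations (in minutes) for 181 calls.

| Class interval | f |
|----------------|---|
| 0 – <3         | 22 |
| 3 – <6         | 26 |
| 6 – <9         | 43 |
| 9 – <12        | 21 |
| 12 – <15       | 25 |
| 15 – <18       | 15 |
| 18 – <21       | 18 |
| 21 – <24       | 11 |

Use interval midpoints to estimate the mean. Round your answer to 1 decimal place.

10.4

Midpoints: 1.5, 4.5, 7.5, 10.5, 13.5, 16.5, 19.5, 22.5
Σfm = 22×1.5 + 26×4.5 + 43×7.5 + 21×10.5 + 25×13.5 + 15×16.5 + 18×19.5 + 11×22.5 = 1876.5
n = Σf = 181
Mean = 1876.5 / 181 = 10.3674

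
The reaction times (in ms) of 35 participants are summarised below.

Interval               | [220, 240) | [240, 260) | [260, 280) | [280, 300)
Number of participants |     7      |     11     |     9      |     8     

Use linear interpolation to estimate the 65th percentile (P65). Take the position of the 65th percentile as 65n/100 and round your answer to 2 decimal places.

Cumulative frequencies: 7, 18, 27, 35
n = 35; position = 65n/100 = 22.75.
This falls in the class [260, 280): L = 260, F = 18, f = 9, h = 20.
65th percentile ≈ 260 + ((22.75 − 18) / 9) × 20 = 270.5556

270.56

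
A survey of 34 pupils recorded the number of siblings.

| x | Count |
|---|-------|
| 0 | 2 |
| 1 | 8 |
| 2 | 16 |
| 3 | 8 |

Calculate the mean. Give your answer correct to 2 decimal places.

1.88

Values: 0, 1, 2, 3
Σfx = 2×0 + 8×1 + 16×2 + 8×3 = 64
n = Σf = 34
Mean = 64 / 34 = 1.8824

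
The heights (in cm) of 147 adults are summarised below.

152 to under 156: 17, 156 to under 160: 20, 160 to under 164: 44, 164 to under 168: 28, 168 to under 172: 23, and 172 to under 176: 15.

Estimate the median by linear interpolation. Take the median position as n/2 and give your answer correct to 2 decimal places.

163.32

Cumulative frequencies: 17, 37, 81, 109, 132, 147
n = 147; position = n/2 = 73.5.
This falls in the class 160 to under 164: L = 160, F = 37, f = 44, h = 4.
Median ≈ 160 + ((73.5 − 37) / 44) × 4 = 163.3182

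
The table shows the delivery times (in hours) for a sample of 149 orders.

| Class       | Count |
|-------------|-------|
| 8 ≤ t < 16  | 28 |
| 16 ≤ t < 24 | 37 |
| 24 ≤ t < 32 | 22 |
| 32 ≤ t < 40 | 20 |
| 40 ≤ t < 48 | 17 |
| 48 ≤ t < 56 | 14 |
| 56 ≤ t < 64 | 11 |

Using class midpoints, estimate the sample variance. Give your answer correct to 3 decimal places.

226.670

Midpoints: 12, 20, 28, 36, 44, 52, 60
n = 149, Σfm = 4548, mean = 30.5235
Σfm² = 172368
Σf(m − x̄)² = Σfm² − (Σfm)²/n = 172368 − 4548²/149 = 33547.1678
Sample variance = 33547.1678 / 148 = 226.6701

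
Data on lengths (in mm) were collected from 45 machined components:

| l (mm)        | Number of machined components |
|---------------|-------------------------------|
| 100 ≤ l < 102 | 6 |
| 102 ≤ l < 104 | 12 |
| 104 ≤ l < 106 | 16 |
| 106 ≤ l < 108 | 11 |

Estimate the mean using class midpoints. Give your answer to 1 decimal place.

104.4

Midpoints: 101, 103, 105, 107
Σfm = 6×101 + 12×103 + 16×105 + 11×107 = 4699
n = Σf = 45
Mean = 4699 / 45 = 104.4222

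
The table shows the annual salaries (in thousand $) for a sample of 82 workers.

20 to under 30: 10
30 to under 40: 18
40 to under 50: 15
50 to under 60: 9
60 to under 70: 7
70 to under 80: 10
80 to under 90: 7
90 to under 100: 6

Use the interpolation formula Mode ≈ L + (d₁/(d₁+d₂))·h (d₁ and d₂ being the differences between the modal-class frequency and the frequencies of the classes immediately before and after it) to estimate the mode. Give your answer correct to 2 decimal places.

37.27

Modal class: 30 to under 40 (highest frequency 18).
d₁ = 18 − 10 = 8, d₂ = 18 − 15 = 3
Mode ≈ 30 + (8/(8+3)) × 10 = 30 + 7.2727 = 37.2727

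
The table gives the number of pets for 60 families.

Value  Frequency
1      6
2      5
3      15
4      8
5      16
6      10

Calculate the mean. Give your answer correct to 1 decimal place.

Values: 1, 2, 3, 4, 5, 6
Σfx = 6×1 + 5×2 + 15×3 + 8×4 + 16×5 + 10×6 = 233
n = Σf = 60
Mean = 233 / 60 = 3.8833

3.9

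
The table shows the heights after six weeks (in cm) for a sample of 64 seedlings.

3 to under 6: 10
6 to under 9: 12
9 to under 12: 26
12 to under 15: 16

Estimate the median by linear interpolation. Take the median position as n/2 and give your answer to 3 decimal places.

Cumulative frequencies: 10, 22, 48, 64
n = 64; position = n/2 = 32.
This falls in the class 9 to under 12: L = 9, F = 22, f = 26, h = 3.
Median ≈ 9 + ((32 − 22) / 26) × 3 = 10.1538

10.154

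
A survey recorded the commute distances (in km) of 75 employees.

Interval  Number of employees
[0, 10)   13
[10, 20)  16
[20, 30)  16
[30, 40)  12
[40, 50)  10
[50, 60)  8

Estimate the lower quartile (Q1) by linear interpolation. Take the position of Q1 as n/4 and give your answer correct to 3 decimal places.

Cumulative frequencies: 13, 29, 45, 57, 67, 75
n = 75; position = n/4 = 18.75.
This falls in the class [10, 20): L = 10, F = 13, f = 16, h = 10.
Lower quartile ≈ 10 + ((18.75 − 13) / 16) × 10 = 13.5938

13.594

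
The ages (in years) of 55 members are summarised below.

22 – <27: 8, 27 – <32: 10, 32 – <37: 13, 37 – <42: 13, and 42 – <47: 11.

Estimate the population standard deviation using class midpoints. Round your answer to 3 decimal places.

6.658

Midpoints: 24.5, 29.5, 34.5, 39.5, 44.5
n = 55, Σfm = 1942.5, mean = 35.3182
Σfm² = 71043.75
Σf(m − x̄)² = Σfm² − (Σfm)²/n = 71043.75 − 1942.5²/55 = 2438.1818
Population variance = 2438.1818 / 55 = 44.3306
Standard deviation = √44.3306 = 6.6581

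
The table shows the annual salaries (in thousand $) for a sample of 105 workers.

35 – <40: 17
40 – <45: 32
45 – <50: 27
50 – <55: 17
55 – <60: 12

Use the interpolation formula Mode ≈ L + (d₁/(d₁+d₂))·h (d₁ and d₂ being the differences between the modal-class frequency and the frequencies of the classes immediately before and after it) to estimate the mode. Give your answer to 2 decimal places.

Modal class: 40 – <45 (highest frequency 32).
d₁ = 32 − 17 = 15, d₂ = 32 − 27 = 5
Mode ≈ 40 + (15/(15+5)) × 5 = 40 + 3.7500 = 43.7500

43.75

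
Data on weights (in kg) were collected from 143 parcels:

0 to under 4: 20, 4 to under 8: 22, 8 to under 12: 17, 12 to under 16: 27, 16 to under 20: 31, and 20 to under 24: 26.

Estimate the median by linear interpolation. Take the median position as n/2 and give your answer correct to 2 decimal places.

Cumulative frequencies: 20, 42, 59, 86, 117, 143
n = 143; position = n/2 = 71.5.
This falls in the class 12 to under 16: L = 12, F = 59, f = 27, h = 4.
Median ≈ 12 + ((71.5 − 59) / 27) × 4 = 13.8519

13.85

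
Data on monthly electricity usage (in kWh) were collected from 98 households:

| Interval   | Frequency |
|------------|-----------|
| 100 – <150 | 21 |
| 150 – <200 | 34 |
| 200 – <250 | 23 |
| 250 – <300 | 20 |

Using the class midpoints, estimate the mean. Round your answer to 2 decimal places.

Midpoints: 125, 175, 225, 275
Σfm = 21×125 + 34×175 + 23×225 + 20×275 = 19250
n = Σf = 98
Mean = 19250 / 98 = 196.4286

196.43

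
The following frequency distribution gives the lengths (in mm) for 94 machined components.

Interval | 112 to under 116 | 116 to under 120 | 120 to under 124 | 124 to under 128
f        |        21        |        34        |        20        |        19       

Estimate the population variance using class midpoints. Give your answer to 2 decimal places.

Midpoints: 114, 118, 122, 126
n = 94, Σfm = 11240, mean = 119.5745
Σfm² = 1345656
Σf(m − x̄)² = Σfm² − (Σfm)²/n = 1345656 − 11240²/94 = 1638.9787
Population variance = 1638.9787 / 94 = 17.4359

17.44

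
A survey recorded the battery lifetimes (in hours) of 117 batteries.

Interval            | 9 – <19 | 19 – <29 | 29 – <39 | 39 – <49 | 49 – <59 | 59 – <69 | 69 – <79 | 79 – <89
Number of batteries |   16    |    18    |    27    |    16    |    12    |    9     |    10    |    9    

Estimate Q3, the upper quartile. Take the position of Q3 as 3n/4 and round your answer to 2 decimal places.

Cumulative frequencies: 16, 34, 61, 77, 89, 98, 108, 117
n = 117; position = 3n/4 = 87.75.
This falls in the class 49 – <59: L = 49, F = 77, f = 12, h = 10.
Upper quartile ≈ 49 + ((87.75 − 77) / 12) × 10 = 57.9583

57.96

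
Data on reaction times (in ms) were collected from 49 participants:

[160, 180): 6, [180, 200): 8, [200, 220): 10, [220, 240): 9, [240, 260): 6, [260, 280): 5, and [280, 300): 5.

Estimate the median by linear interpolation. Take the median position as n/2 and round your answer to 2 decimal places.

221.11

Cumulative frequencies: 6, 14, 24, 33, 39, 44, 49
n = 49; position = n/2 = 24.5.
This falls in the class [220, 240): L = 220, F = 24, f = 9, h = 20.
Median ≈ 220 + ((24.5 − 24) / 9) × 20 = 221.1111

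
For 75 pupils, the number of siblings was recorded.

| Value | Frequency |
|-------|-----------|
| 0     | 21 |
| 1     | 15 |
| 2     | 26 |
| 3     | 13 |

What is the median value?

Cumulative frequencies: 21, 36, 62, 75
n = 75, so the median is the value in position (n+1)/2 = 38.
Position 38 falls at value 2.

2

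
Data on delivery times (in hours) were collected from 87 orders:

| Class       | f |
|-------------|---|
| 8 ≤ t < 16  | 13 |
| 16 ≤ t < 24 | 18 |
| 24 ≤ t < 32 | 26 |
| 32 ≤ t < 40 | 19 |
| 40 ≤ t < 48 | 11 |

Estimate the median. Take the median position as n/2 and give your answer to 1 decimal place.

Cumulative frequencies: 13, 31, 57, 76, 87
n = 87; position = n/2 = 43.5.
This falls in the class 24 ≤ t < 32: L = 24, F = 31, f = 26, h = 8.
Median ≈ 24 + ((43.5 − 31) / 26) × 8 = 27.8462

27.8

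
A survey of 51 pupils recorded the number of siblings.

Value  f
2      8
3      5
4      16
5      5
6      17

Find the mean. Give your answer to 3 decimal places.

Values: 2, 3, 4, 5, 6
Σfx = 8×2 + 5×3 + 16×4 + 5×5 + 17×6 = 222
n = Σf = 51
Mean = 222 / 51 = 4.3529

4.353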